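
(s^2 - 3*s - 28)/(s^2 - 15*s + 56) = (s + 4)/(s - 8)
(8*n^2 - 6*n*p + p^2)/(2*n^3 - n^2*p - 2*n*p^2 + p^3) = (-4*n + p)/(-n^2 + p^2)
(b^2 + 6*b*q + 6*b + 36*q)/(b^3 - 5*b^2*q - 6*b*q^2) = (-b^2 - 6*b*q - 6*b - 36*q)/(b*(-b^2 + 5*b*q + 6*q^2))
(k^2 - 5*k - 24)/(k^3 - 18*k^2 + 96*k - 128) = (k + 3)/(k^2 - 10*k + 16)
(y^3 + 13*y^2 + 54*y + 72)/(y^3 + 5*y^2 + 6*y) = (y^2 + 10*y + 24)/(y*(y + 2))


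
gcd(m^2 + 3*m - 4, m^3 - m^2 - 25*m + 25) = m - 1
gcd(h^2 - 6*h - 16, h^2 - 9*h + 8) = h - 8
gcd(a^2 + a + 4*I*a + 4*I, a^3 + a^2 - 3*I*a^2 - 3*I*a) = a + 1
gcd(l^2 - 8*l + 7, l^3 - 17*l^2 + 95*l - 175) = l - 7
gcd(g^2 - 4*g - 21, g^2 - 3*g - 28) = g - 7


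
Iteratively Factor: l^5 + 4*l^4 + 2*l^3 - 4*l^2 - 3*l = (l + 1)*(l^4 + 3*l^3 - l^2 - 3*l) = l*(l + 1)*(l^3 + 3*l^2 - l - 3) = l*(l + 1)^2*(l^2 + 2*l - 3) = l*(l - 1)*(l + 1)^2*(l + 3)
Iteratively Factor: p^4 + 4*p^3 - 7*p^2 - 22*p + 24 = (p + 4)*(p^3 - 7*p + 6) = (p - 2)*(p + 4)*(p^2 + 2*p - 3) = (p - 2)*(p + 3)*(p + 4)*(p - 1)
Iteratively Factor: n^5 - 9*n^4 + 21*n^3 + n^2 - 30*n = (n - 5)*(n^4 - 4*n^3 + n^2 + 6*n) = n*(n - 5)*(n^3 - 4*n^2 + n + 6) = n*(n - 5)*(n + 1)*(n^2 - 5*n + 6) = n*(n - 5)*(n - 3)*(n + 1)*(n - 2)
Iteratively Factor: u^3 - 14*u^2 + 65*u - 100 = (u - 5)*(u^2 - 9*u + 20) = (u - 5)^2*(u - 4)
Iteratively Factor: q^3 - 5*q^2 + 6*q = (q - 3)*(q^2 - 2*q) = (q - 3)*(q - 2)*(q)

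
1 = 1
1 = 1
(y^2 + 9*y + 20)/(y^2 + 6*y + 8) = (y + 5)/(y + 2)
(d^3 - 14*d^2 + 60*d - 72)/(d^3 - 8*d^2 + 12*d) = (d - 6)/d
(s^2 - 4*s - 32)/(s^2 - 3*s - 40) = (s + 4)/(s + 5)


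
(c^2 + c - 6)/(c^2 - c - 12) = (c - 2)/(c - 4)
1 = 1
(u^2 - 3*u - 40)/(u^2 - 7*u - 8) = (u + 5)/(u + 1)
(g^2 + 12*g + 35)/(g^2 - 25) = (g + 7)/(g - 5)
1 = 1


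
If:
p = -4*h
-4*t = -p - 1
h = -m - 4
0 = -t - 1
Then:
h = 5/4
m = -21/4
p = -5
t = -1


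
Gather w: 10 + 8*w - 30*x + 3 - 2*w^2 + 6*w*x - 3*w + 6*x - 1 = -2*w^2 + w*(6*x + 5) - 24*x + 12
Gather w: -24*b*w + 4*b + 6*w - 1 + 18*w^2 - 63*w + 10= 4*b + 18*w^2 + w*(-24*b - 57) + 9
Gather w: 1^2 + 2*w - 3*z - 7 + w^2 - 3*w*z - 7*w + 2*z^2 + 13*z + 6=w^2 + w*(-3*z - 5) + 2*z^2 + 10*z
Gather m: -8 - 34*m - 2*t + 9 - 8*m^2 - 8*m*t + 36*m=-8*m^2 + m*(2 - 8*t) - 2*t + 1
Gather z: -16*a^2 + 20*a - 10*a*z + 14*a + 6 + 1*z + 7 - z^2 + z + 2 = -16*a^2 + 34*a - z^2 + z*(2 - 10*a) + 15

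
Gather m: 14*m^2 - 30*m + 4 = 14*m^2 - 30*m + 4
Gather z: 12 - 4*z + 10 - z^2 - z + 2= -z^2 - 5*z + 24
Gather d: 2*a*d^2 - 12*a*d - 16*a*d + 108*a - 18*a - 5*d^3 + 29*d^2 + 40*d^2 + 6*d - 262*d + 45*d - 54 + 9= 90*a - 5*d^3 + d^2*(2*a + 69) + d*(-28*a - 211) - 45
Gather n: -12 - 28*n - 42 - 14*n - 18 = -42*n - 72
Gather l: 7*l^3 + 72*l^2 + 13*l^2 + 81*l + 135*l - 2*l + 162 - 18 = 7*l^3 + 85*l^2 + 214*l + 144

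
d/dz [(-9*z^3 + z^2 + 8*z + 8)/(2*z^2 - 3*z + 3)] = 2*(-9*z^4 + 27*z^3 - 50*z^2 - 13*z + 24)/(4*z^4 - 12*z^3 + 21*z^2 - 18*z + 9)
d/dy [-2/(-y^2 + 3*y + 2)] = 2*(3 - 2*y)/(-y^2 + 3*y + 2)^2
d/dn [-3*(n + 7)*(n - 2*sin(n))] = -3*n + 3*(n + 7)*(2*cos(n) - 1) + 6*sin(n)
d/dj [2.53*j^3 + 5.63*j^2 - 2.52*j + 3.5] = 7.59*j^2 + 11.26*j - 2.52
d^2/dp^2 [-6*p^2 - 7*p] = -12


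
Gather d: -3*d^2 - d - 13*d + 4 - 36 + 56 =-3*d^2 - 14*d + 24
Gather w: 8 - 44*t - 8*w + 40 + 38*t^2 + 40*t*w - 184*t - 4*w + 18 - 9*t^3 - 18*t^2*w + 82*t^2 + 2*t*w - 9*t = -9*t^3 + 120*t^2 - 237*t + w*(-18*t^2 + 42*t - 12) + 66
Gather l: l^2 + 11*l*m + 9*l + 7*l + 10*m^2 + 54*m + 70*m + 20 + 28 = l^2 + l*(11*m + 16) + 10*m^2 + 124*m + 48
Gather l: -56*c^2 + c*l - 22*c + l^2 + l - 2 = -56*c^2 - 22*c + l^2 + l*(c + 1) - 2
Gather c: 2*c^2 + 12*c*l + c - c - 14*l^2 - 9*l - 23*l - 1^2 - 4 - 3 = 2*c^2 + 12*c*l - 14*l^2 - 32*l - 8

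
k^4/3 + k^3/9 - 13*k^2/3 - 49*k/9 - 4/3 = (k/3 + 1/3)*(k - 4)*(k + 1/3)*(k + 3)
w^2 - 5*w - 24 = (w - 8)*(w + 3)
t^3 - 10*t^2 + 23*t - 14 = (t - 7)*(t - 2)*(t - 1)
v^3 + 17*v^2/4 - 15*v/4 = v*(v - 3/4)*(v + 5)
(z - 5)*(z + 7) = z^2 + 2*z - 35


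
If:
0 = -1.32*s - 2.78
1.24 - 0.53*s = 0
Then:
No Solution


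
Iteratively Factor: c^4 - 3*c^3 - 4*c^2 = (c)*(c^3 - 3*c^2 - 4*c) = c^2*(c^2 - 3*c - 4) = c^2*(c - 4)*(c + 1)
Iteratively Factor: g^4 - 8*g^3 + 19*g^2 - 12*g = (g - 4)*(g^3 - 4*g^2 + 3*g) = (g - 4)*(g - 1)*(g^2 - 3*g) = (g - 4)*(g - 3)*(g - 1)*(g)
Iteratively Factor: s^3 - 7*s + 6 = (s + 3)*(s^2 - 3*s + 2) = (s - 1)*(s + 3)*(s - 2)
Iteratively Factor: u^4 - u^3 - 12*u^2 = (u)*(u^3 - u^2 - 12*u) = u*(u - 4)*(u^2 + 3*u) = u*(u - 4)*(u + 3)*(u)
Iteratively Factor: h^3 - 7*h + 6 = (h - 1)*(h^2 + h - 6) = (h - 2)*(h - 1)*(h + 3)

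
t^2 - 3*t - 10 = (t - 5)*(t + 2)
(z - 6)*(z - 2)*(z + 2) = z^3 - 6*z^2 - 4*z + 24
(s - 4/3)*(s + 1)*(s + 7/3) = s^3 + 2*s^2 - 19*s/9 - 28/9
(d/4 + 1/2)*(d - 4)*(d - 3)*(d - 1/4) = d^4/4 - 21*d^3/16 - 3*d^2/16 + 49*d/8 - 3/2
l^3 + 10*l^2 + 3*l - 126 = (l - 3)*(l + 6)*(l + 7)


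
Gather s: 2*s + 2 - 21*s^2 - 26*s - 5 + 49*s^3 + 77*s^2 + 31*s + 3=49*s^3 + 56*s^2 + 7*s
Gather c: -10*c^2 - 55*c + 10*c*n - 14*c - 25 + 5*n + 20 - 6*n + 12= -10*c^2 + c*(10*n - 69) - n + 7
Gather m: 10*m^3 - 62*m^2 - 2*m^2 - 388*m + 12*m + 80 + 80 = 10*m^3 - 64*m^2 - 376*m + 160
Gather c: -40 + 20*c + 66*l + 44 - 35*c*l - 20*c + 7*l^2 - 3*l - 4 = -35*c*l + 7*l^2 + 63*l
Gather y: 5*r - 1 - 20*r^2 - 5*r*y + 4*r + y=-20*r^2 + 9*r + y*(1 - 5*r) - 1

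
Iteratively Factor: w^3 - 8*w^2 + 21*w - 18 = (w - 2)*(w^2 - 6*w + 9) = (w - 3)*(w - 2)*(w - 3)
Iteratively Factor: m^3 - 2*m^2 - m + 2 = (m - 2)*(m^2 - 1) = (m - 2)*(m + 1)*(m - 1)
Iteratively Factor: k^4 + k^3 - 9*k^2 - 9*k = (k + 3)*(k^3 - 2*k^2 - 3*k) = k*(k + 3)*(k^2 - 2*k - 3) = k*(k - 3)*(k + 3)*(k + 1)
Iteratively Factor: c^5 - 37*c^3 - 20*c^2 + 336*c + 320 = (c - 4)*(c^4 + 4*c^3 - 21*c^2 - 104*c - 80) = (c - 4)*(c + 4)*(c^3 - 21*c - 20) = (c - 5)*(c - 4)*(c + 4)*(c^2 + 5*c + 4) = (c - 5)*(c - 4)*(c + 1)*(c + 4)*(c + 4)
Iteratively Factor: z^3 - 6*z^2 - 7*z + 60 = (z - 4)*(z^2 - 2*z - 15) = (z - 5)*(z - 4)*(z + 3)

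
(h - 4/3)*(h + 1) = h^2 - h/3 - 4/3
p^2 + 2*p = p*(p + 2)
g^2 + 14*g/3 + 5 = (g + 5/3)*(g + 3)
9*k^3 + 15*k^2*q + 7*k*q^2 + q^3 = (k + q)*(3*k + q)^2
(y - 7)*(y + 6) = y^2 - y - 42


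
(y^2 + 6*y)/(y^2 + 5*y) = (y + 6)/(y + 5)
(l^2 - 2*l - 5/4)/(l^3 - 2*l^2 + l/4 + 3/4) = (2*l - 5)/(2*l^2 - 5*l + 3)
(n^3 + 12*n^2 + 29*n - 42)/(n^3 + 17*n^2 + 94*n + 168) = (n - 1)/(n + 4)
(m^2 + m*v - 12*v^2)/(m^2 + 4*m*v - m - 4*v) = (m - 3*v)/(m - 1)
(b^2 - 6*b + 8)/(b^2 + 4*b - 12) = (b - 4)/(b + 6)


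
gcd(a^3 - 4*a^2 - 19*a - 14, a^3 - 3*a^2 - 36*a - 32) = a + 1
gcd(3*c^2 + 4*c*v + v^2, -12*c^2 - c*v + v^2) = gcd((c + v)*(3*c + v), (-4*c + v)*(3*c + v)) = 3*c + v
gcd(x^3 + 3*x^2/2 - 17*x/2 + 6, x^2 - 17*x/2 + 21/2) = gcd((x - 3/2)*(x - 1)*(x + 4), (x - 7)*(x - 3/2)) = x - 3/2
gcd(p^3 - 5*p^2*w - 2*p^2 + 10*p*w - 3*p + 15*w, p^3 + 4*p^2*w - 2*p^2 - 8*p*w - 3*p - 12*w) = p^2 - 2*p - 3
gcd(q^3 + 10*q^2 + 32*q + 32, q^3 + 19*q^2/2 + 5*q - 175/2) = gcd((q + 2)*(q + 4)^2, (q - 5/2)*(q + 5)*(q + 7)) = 1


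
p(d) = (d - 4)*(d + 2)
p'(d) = 2*d - 2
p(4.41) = 2.63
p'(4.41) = 6.82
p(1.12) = -8.99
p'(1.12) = 0.24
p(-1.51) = -2.70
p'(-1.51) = -5.02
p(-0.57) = -6.54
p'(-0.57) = -3.14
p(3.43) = -3.10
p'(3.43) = 4.86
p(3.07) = -4.72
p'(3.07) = 4.14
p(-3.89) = 14.91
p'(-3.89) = -9.78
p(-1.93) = -0.42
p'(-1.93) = -5.86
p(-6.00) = 40.00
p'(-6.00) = -14.00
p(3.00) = -5.00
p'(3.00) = 4.00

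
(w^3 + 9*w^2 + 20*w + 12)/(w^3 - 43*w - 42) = (w + 2)/(w - 7)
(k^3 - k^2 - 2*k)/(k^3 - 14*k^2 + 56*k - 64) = k*(k + 1)/(k^2 - 12*k + 32)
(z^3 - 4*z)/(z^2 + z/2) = 2*(z^2 - 4)/(2*z + 1)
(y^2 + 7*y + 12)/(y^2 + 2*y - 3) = (y + 4)/(y - 1)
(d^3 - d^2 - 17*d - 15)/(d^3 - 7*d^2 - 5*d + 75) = (d + 1)/(d - 5)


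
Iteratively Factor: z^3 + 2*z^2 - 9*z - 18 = (z + 2)*(z^2 - 9) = (z - 3)*(z + 2)*(z + 3)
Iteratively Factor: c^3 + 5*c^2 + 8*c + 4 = (c + 1)*(c^2 + 4*c + 4) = (c + 1)*(c + 2)*(c + 2)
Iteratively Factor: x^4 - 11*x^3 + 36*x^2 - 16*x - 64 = (x - 4)*(x^3 - 7*x^2 + 8*x + 16) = (x - 4)*(x + 1)*(x^2 - 8*x + 16) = (x - 4)^2*(x + 1)*(x - 4)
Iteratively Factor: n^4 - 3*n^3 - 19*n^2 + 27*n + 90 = (n - 5)*(n^3 + 2*n^2 - 9*n - 18) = (n - 5)*(n + 2)*(n^2 - 9) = (n - 5)*(n + 2)*(n + 3)*(n - 3)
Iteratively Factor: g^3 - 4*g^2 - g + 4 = (g - 1)*(g^2 - 3*g - 4) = (g - 1)*(g + 1)*(g - 4)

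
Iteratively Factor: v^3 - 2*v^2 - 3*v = (v + 1)*(v^2 - 3*v) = v*(v + 1)*(v - 3)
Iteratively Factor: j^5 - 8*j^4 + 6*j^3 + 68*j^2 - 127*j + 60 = (j - 1)*(j^4 - 7*j^3 - j^2 + 67*j - 60) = (j - 1)*(j + 3)*(j^3 - 10*j^2 + 29*j - 20) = (j - 1)^2*(j + 3)*(j^2 - 9*j + 20) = (j - 4)*(j - 1)^2*(j + 3)*(j - 5)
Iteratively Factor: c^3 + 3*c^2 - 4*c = (c + 4)*(c^2 - c) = (c - 1)*(c + 4)*(c)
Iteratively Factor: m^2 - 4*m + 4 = (m - 2)*(m - 2)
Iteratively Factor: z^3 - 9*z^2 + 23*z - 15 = (z - 3)*(z^2 - 6*z + 5) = (z - 5)*(z - 3)*(z - 1)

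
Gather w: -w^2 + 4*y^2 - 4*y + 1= -w^2 + 4*y^2 - 4*y + 1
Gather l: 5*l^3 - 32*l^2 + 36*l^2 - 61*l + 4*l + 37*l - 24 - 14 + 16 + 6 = 5*l^3 + 4*l^2 - 20*l - 16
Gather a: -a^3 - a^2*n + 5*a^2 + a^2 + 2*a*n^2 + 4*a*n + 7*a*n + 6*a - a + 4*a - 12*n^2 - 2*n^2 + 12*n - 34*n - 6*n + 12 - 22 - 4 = -a^3 + a^2*(6 - n) + a*(2*n^2 + 11*n + 9) - 14*n^2 - 28*n - 14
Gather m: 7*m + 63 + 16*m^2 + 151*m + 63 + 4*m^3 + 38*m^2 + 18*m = 4*m^3 + 54*m^2 + 176*m + 126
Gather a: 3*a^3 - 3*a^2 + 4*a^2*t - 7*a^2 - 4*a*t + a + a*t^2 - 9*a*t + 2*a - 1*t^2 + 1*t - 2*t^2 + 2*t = 3*a^3 + a^2*(4*t - 10) + a*(t^2 - 13*t + 3) - 3*t^2 + 3*t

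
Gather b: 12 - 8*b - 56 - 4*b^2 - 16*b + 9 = -4*b^2 - 24*b - 35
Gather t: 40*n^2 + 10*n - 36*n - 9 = 40*n^2 - 26*n - 9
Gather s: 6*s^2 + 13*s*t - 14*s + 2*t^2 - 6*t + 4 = 6*s^2 + s*(13*t - 14) + 2*t^2 - 6*t + 4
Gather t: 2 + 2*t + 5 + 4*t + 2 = 6*t + 9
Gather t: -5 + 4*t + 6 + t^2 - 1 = t^2 + 4*t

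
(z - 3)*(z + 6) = z^2 + 3*z - 18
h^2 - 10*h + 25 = (h - 5)^2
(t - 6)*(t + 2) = t^2 - 4*t - 12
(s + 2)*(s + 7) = s^2 + 9*s + 14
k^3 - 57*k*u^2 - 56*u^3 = (k - 8*u)*(k + u)*(k + 7*u)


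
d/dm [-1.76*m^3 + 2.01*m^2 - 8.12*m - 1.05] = -5.28*m^2 + 4.02*m - 8.12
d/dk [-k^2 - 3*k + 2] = -2*k - 3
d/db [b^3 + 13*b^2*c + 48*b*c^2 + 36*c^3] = 3*b^2 + 26*b*c + 48*c^2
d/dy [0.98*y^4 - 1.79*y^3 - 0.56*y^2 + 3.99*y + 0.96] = 3.92*y^3 - 5.37*y^2 - 1.12*y + 3.99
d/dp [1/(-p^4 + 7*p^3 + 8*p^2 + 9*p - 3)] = (4*p^3 - 21*p^2 - 16*p - 9)/(-p^4 + 7*p^3 + 8*p^2 + 9*p - 3)^2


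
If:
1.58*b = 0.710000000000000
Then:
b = 0.45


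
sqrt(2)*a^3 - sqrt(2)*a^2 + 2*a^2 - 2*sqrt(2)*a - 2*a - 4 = (a - 2)*(a + sqrt(2))*(sqrt(2)*a + sqrt(2))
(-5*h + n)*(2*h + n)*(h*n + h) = -10*h^3*n - 10*h^3 - 3*h^2*n^2 - 3*h^2*n + h*n^3 + h*n^2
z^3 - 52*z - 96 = (z - 8)*(z + 2)*(z + 6)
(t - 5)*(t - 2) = t^2 - 7*t + 10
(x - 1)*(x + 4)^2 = x^3 + 7*x^2 + 8*x - 16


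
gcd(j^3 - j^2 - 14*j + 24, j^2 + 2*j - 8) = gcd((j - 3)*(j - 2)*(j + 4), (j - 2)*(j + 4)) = j^2 + 2*j - 8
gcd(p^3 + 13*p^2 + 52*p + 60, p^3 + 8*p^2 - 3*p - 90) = p^2 + 11*p + 30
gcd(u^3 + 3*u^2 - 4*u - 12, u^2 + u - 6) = u^2 + u - 6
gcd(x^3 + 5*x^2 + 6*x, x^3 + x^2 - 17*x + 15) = 1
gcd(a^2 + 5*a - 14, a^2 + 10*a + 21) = a + 7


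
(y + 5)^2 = y^2 + 10*y + 25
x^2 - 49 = (x - 7)*(x + 7)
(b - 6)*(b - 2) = b^2 - 8*b + 12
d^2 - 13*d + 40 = (d - 8)*(d - 5)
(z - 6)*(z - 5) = z^2 - 11*z + 30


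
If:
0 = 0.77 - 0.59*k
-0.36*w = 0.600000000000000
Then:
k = 1.31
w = -1.67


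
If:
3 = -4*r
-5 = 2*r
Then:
No Solution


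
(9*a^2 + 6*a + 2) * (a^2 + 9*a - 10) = 9*a^4 + 87*a^3 - 34*a^2 - 42*a - 20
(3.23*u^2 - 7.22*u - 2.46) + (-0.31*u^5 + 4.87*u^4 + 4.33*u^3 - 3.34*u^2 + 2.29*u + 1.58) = -0.31*u^5 + 4.87*u^4 + 4.33*u^3 - 0.11*u^2 - 4.93*u - 0.88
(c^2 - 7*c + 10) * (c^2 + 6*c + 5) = c^4 - c^3 - 27*c^2 + 25*c + 50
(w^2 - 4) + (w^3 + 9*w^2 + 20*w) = w^3 + 10*w^2 + 20*w - 4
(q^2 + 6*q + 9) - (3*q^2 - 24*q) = -2*q^2 + 30*q + 9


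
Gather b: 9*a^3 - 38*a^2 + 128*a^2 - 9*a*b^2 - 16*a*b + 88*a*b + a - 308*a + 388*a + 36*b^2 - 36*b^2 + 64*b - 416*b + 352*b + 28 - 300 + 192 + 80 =9*a^3 + 90*a^2 - 9*a*b^2 + 72*a*b + 81*a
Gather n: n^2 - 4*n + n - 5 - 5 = n^2 - 3*n - 10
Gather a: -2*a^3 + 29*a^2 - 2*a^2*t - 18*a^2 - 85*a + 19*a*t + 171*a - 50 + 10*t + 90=-2*a^3 + a^2*(11 - 2*t) + a*(19*t + 86) + 10*t + 40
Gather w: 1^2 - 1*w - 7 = -w - 6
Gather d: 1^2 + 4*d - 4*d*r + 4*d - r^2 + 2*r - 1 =d*(8 - 4*r) - r^2 + 2*r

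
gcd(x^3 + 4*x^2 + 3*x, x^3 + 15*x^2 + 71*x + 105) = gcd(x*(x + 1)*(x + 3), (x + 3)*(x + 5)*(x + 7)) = x + 3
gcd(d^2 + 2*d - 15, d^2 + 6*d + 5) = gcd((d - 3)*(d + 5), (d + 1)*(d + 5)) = d + 5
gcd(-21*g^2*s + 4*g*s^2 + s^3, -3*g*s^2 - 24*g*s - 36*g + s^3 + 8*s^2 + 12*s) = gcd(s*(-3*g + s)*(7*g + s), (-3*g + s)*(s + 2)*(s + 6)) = -3*g + s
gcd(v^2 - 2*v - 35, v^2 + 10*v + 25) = v + 5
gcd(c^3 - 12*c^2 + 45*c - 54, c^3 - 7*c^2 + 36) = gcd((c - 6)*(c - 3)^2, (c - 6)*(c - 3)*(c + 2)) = c^2 - 9*c + 18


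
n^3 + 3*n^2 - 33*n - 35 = (n - 5)*(n + 1)*(n + 7)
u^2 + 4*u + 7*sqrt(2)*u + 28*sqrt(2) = (u + 4)*(u + 7*sqrt(2))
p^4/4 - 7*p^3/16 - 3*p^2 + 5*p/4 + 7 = (p/4 + 1/2)*(p - 4)*(p - 7/4)*(p + 2)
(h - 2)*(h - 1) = h^2 - 3*h + 2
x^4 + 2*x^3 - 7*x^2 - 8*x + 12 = (x - 2)*(x - 1)*(x + 2)*(x + 3)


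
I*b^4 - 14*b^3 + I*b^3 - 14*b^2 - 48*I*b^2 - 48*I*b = b*(b + 6*I)*(b + 8*I)*(I*b + I)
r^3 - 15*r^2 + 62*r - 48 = (r - 8)*(r - 6)*(r - 1)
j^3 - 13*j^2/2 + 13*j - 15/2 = (j - 3)*(j - 5/2)*(j - 1)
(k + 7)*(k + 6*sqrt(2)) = k^2 + 7*k + 6*sqrt(2)*k + 42*sqrt(2)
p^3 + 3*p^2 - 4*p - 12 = (p - 2)*(p + 2)*(p + 3)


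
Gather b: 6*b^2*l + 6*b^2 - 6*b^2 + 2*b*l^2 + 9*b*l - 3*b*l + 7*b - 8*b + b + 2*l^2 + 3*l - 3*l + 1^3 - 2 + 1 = 6*b^2*l + b*(2*l^2 + 6*l) + 2*l^2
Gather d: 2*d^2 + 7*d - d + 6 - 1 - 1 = 2*d^2 + 6*d + 4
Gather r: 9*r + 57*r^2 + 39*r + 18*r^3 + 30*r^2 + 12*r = 18*r^3 + 87*r^2 + 60*r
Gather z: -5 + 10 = 5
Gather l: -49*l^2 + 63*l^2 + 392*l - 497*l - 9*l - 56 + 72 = 14*l^2 - 114*l + 16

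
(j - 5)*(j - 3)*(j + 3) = j^3 - 5*j^2 - 9*j + 45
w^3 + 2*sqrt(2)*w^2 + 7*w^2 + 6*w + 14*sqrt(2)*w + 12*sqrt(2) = (w + 1)*(w + 6)*(w + 2*sqrt(2))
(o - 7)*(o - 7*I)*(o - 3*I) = o^3 - 7*o^2 - 10*I*o^2 - 21*o + 70*I*o + 147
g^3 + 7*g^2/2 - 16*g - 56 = (g - 4)*(g + 7/2)*(g + 4)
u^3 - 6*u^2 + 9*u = u*(u - 3)^2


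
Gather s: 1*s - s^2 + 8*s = -s^2 + 9*s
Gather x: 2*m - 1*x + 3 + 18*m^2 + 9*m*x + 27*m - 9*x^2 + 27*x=18*m^2 + 29*m - 9*x^2 + x*(9*m + 26) + 3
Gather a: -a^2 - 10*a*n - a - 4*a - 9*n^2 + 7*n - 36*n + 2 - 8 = -a^2 + a*(-10*n - 5) - 9*n^2 - 29*n - 6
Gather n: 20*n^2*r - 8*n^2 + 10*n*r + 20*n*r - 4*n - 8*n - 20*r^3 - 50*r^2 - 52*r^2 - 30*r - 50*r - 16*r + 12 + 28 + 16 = n^2*(20*r - 8) + n*(30*r - 12) - 20*r^3 - 102*r^2 - 96*r + 56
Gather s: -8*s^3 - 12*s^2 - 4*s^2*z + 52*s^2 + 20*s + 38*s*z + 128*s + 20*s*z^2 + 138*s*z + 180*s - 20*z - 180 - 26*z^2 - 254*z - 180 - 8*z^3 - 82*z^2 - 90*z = -8*s^3 + s^2*(40 - 4*z) + s*(20*z^2 + 176*z + 328) - 8*z^3 - 108*z^2 - 364*z - 360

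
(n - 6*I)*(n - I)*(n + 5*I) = n^3 - 2*I*n^2 + 29*n - 30*I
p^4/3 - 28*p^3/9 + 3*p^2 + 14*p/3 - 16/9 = (p/3 + 1/3)*(p - 8)*(p - 2)*(p - 1/3)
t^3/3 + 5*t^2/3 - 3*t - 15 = (t/3 + 1)*(t - 3)*(t + 5)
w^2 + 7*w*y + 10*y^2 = (w + 2*y)*(w + 5*y)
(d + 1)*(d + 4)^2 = d^3 + 9*d^2 + 24*d + 16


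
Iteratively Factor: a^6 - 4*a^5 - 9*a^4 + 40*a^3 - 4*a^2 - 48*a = (a - 4)*(a^5 - 9*a^3 + 4*a^2 + 12*a) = (a - 4)*(a + 1)*(a^4 - a^3 - 8*a^2 + 12*a) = (a - 4)*(a - 2)*(a + 1)*(a^3 + a^2 - 6*a) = a*(a - 4)*(a - 2)*(a + 1)*(a^2 + a - 6) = a*(a - 4)*(a - 2)*(a + 1)*(a + 3)*(a - 2)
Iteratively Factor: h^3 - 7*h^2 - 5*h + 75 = (h + 3)*(h^2 - 10*h + 25) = (h - 5)*(h + 3)*(h - 5)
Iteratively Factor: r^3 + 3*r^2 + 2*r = (r)*(r^2 + 3*r + 2) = r*(r + 1)*(r + 2)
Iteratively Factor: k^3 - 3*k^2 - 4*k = (k + 1)*(k^2 - 4*k) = k*(k + 1)*(k - 4)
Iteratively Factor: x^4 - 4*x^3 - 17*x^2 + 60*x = (x - 5)*(x^3 + x^2 - 12*x) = (x - 5)*(x - 3)*(x^2 + 4*x) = x*(x - 5)*(x - 3)*(x + 4)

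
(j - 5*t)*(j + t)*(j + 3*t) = j^3 - j^2*t - 17*j*t^2 - 15*t^3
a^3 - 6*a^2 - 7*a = a*(a - 7)*(a + 1)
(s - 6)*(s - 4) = s^2 - 10*s + 24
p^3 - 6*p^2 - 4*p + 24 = (p - 6)*(p - 2)*(p + 2)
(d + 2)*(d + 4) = d^2 + 6*d + 8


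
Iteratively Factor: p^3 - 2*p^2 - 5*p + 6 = (p + 2)*(p^2 - 4*p + 3) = (p - 1)*(p + 2)*(p - 3)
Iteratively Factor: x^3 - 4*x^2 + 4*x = (x - 2)*(x^2 - 2*x) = (x - 2)^2*(x)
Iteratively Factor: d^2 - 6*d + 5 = (d - 1)*(d - 5)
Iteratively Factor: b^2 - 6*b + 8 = (b - 4)*(b - 2)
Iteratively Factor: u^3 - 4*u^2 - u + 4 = (u + 1)*(u^2 - 5*u + 4) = (u - 4)*(u + 1)*(u - 1)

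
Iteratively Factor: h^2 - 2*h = (h)*(h - 2)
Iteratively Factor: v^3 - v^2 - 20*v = (v)*(v^2 - v - 20) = v*(v + 4)*(v - 5)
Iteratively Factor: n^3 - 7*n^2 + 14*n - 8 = (n - 2)*(n^2 - 5*n + 4) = (n - 2)*(n - 1)*(n - 4)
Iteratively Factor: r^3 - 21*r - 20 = (r + 1)*(r^2 - r - 20) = (r - 5)*(r + 1)*(r + 4)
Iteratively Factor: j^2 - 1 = (j + 1)*(j - 1)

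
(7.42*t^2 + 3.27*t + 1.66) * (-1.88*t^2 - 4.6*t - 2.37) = -13.9496*t^4 - 40.2796*t^3 - 35.7482*t^2 - 15.3859*t - 3.9342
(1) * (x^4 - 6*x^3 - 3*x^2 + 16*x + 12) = x^4 - 6*x^3 - 3*x^2 + 16*x + 12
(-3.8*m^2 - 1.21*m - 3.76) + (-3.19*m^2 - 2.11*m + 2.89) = -6.99*m^2 - 3.32*m - 0.87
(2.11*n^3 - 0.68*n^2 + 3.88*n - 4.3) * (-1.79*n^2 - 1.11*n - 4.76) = -3.7769*n^5 - 1.1249*n^4 - 16.234*n^3 + 6.627*n^2 - 13.6958*n + 20.468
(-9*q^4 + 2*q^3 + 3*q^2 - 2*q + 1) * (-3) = 27*q^4 - 6*q^3 - 9*q^2 + 6*q - 3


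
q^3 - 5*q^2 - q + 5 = (q - 5)*(q - 1)*(q + 1)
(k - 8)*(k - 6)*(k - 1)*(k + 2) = k^4 - 13*k^3 + 32*k^2 + 76*k - 96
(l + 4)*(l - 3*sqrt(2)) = l^2 - 3*sqrt(2)*l + 4*l - 12*sqrt(2)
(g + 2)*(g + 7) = g^2 + 9*g + 14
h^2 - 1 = (h - 1)*(h + 1)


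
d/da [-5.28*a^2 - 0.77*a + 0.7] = -10.56*a - 0.77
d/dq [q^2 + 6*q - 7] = 2*q + 6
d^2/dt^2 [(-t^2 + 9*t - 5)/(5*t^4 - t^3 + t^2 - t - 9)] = 2*(-75*t^8 + 1365*t^7 - 1606*t^6 + 507*t^5 - 684*t^4 + 4202*t^3 - 1893*t^2 + 393*t - 212)/(125*t^12 - 75*t^11 + 90*t^10 - 106*t^9 - 627*t^8 + 234*t^7 - 275*t^6 + 318*t^5 + 1137*t^4 - 190*t^3 + 216*t^2 - 243*t - 729)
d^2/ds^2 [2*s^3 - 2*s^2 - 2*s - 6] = 12*s - 4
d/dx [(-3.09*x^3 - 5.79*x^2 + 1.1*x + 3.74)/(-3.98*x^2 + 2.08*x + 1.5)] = (12.2982*x^4 - 12.8544*x^3 - 21.5702*x^2 + 12.4004*x - 6.1292)/(15.8404*x^4 - 16.5568*x^3 - 7.6136*x^2 + 6.24*x + 2.25)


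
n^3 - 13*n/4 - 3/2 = (n - 2)*(n + 1/2)*(n + 3/2)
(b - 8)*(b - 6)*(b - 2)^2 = b^4 - 18*b^3 + 108*b^2 - 248*b + 192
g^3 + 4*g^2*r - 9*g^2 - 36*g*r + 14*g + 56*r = (g - 7)*(g - 2)*(g + 4*r)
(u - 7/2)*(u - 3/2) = u^2 - 5*u + 21/4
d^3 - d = d*(d - 1)*(d + 1)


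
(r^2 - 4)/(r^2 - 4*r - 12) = (r - 2)/(r - 6)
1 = 1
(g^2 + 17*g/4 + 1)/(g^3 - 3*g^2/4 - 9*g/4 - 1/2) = (g + 4)/(g^2 - g - 2)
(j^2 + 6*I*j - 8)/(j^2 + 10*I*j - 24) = (j + 2*I)/(j + 6*I)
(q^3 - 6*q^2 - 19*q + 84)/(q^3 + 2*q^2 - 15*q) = (q^2 - 3*q - 28)/(q*(q + 5))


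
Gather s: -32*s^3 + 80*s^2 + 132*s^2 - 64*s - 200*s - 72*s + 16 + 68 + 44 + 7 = -32*s^3 + 212*s^2 - 336*s + 135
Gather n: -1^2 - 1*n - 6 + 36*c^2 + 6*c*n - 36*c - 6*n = 36*c^2 - 36*c + n*(6*c - 7) - 7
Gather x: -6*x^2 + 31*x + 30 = -6*x^2 + 31*x + 30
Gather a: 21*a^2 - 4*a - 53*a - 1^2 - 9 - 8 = 21*a^2 - 57*a - 18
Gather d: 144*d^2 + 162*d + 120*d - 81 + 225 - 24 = 144*d^2 + 282*d + 120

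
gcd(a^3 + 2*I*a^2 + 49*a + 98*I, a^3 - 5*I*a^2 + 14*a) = a^2 - 5*I*a + 14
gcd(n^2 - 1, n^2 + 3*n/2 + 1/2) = n + 1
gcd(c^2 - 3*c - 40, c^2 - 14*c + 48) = c - 8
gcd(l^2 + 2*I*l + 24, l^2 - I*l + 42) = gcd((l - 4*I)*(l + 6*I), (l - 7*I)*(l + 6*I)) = l + 6*I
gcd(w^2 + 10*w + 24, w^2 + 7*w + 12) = w + 4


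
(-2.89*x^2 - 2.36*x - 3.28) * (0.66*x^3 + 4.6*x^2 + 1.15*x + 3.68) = -1.9074*x^5 - 14.8516*x^4 - 16.3443*x^3 - 28.4372*x^2 - 12.4568*x - 12.0704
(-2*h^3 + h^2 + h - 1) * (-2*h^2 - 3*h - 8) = 4*h^5 + 4*h^4 + 11*h^3 - 9*h^2 - 5*h + 8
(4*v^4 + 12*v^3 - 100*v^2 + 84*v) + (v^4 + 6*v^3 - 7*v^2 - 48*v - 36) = 5*v^4 + 18*v^3 - 107*v^2 + 36*v - 36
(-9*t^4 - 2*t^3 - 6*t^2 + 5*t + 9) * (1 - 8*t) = 72*t^5 + 7*t^4 + 46*t^3 - 46*t^2 - 67*t + 9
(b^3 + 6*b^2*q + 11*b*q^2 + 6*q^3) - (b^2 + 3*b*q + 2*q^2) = b^3 + 6*b^2*q - b^2 + 11*b*q^2 - 3*b*q + 6*q^3 - 2*q^2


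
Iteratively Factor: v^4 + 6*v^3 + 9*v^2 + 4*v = (v + 1)*(v^3 + 5*v^2 + 4*v) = (v + 1)^2*(v^2 + 4*v) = v*(v + 1)^2*(v + 4)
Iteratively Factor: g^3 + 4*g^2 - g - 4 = (g + 1)*(g^2 + 3*g - 4) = (g + 1)*(g + 4)*(g - 1)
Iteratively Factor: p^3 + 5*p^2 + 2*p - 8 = (p - 1)*(p^2 + 6*p + 8) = (p - 1)*(p + 2)*(p + 4)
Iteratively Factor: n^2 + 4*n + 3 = (n + 3)*(n + 1)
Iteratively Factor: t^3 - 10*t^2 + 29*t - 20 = (t - 5)*(t^2 - 5*t + 4) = (t - 5)*(t - 4)*(t - 1)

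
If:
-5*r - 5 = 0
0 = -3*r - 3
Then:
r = -1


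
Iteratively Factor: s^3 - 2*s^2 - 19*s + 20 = (s + 4)*(s^2 - 6*s + 5) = (s - 5)*(s + 4)*(s - 1)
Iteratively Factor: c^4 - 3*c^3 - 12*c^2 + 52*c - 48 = (c - 2)*(c^3 - c^2 - 14*c + 24) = (c - 2)*(c + 4)*(c^2 - 5*c + 6) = (c - 3)*(c - 2)*(c + 4)*(c - 2)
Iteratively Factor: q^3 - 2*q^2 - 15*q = (q + 3)*(q^2 - 5*q) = q*(q + 3)*(q - 5)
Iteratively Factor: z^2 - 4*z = (z)*(z - 4)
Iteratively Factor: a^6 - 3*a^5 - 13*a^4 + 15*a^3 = (a)*(a^5 - 3*a^4 - 13*a^3 + 15*a^2) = a^2*(a^4 - 3*a^3 - 13*a^2 + 15*a) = a^2*(a + 3)*(a^3 - 6*a^2 + 5*a) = a^3*(a + 3)*(a^2 - 6*a + 5) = a^3*(a - 5)*(a + 3)*(a - 1)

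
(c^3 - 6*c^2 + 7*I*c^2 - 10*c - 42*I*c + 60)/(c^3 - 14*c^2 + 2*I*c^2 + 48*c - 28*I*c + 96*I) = (c + 5*I)/(c - 8)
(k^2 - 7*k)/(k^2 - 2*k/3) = 3*(k - 7)/(3*k - 2)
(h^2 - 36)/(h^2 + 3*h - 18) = (h - 6)/(h - 3)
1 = 1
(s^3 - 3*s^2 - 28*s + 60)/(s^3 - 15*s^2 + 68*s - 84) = (s + 5)/(s - 7)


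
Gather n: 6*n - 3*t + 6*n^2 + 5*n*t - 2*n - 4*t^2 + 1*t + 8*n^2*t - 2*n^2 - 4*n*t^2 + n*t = n^2*(8*t + 4) + n*(-4*t^2 + 6*t + 4) - 4*t^2 - 2*t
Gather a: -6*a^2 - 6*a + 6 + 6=-6*a^2 - 6*a + 12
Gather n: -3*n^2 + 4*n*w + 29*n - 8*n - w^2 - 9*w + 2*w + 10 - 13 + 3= -3*n^2 + n*(4*w + 21) - w^2 - 7*w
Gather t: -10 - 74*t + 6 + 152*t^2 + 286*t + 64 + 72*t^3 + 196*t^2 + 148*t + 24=72*t^3 + 348*t^2 + 360*t + 84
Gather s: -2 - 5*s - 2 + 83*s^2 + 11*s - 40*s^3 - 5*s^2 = -40*s^3 + 78*s^2 + 6*s - 4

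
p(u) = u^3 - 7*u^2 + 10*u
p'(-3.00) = 79.00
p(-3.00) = -120.00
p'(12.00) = 274.00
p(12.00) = 840.00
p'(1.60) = -4.72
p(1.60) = 2.18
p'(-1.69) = 42.23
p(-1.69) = -41.72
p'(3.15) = -4.33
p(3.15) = -6.70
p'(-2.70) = 69.67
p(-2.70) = -97.71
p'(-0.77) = 22.56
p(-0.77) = -12.31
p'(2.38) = -6.33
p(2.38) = -2.37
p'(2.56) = -6.18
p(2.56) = -3.50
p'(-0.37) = 15.59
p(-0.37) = -4.71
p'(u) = 3*u^2 - 14*u + 10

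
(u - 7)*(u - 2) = u^2 - 9*u + 14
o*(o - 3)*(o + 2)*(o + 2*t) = o^4 + 2*o^3*t - o^3 - 2*o^2*t - 6*o^2 - 12*o*t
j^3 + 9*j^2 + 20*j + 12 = (j + 1)*(j + 2)*(j + 6)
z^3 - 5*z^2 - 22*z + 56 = (z - 7)*(z - 2)*(z + 4)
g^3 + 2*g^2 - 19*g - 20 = (g - 4)*(g + 1)*(g + 5)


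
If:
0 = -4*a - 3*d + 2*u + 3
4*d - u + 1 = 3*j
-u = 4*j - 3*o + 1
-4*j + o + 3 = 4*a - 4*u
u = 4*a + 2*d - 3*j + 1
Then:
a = 97/270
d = 97/135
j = 161/135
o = 91/45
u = 8/27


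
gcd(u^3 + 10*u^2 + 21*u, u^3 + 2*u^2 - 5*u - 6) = u + 3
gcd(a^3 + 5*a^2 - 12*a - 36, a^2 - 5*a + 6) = a - 3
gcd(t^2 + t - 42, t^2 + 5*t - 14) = t + 7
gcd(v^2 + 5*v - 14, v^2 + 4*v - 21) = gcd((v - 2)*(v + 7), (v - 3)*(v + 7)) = v + 7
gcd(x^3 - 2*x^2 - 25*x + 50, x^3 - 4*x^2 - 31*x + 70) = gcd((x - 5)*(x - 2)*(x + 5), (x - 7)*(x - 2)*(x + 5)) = x^2 + 3*x - 10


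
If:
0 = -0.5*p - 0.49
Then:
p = -0.98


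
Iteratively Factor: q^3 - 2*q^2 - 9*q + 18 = (q + 3)*(q^2 - 5*q + 6) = (q - 3)*(q + 3)*(q - 2)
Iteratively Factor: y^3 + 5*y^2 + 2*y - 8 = (y + 4)*(y^2 + y - 2) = (y - 1)*(y + 4)*(y + 2)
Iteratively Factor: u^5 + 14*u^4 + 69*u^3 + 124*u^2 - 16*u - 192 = (u + 4)*(u^4 + 10*u^3 + 29*u^2 + 8*u - 48) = (u - 1)*(u + 4)*(u^3 + 11*u^2 + 40*u + 48) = (u - 1)*(u + 4)^2*(u^2 + 7*u + 12) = (u - 1)*(u + 4)^3*(u + 3)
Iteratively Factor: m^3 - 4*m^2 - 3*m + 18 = (m - 3)*(m^2 - m - 6) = (m - 3)*(m + 2)*(m - 3)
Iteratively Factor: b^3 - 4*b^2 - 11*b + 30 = (b - 2)*(b^2 - 2*b - 15) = (b - 2)*(b + 3)*(b - 5)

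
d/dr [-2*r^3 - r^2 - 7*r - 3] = -6*r^2 - 2*r - 7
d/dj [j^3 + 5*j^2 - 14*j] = 3*j^2 + 10*j - 14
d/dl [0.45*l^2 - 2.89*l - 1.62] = 0.9*l - 2.89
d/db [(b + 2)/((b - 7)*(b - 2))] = (-b^2 - 4*b + 32)/(b^4 - 18*b^3 + 109*b^2 - 252*b + 196)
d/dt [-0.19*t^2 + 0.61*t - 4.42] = 0.61 - 0.38*t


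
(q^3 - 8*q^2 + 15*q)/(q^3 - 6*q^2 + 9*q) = (q - 5)/(q - 3)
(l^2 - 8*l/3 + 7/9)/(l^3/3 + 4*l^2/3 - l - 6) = (9*l^2 - 24*l + 7)/(3*(l^3 + 4*l^2 - 3*l - 18))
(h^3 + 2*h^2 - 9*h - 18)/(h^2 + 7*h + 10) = (h^2 - 9)/(h + 5)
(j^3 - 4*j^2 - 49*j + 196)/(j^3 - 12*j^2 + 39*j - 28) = (j + 7)/(j - 1)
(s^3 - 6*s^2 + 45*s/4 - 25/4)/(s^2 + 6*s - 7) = (s^2 - 5*s + 25/4)/(s + 7)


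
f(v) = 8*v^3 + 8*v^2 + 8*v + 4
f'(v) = 24*v^2 + 16*v + 8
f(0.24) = 6.49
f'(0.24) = 13.22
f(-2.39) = -78.64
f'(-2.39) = 106.85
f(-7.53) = -3018.30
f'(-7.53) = 1248.34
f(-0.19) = 2.71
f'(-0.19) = 5.83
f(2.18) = 142.34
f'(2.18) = 156.94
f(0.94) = 25.23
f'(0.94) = 44.25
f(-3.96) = -399.02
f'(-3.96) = 321.00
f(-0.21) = 2.60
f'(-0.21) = 5.70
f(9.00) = 6556.00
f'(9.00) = 2096.00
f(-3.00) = -164.00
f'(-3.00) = 176.00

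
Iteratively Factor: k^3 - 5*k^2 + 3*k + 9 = (k - 3)*(k^2 - 2*k - 3) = (k - 3)^2*(k + 1)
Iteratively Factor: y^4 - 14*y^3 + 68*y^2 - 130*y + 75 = (y - 3)*(y^3 - 11*y^2 + 35*y - 25) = (y - 5)*(y - 3)*(y^2 - 6*y + 5) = (y - 5)^2*(y - 3)*(y - 1)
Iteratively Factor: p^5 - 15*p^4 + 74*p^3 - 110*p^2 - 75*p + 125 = (p - 5)*(p^4 - 10*p^3 + 24*p^2 + 10*p - 25) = (p - 5)*(p + 1)*(p^3 - 11*p^2 + 35*p - 25) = (p - 5)^2*(p + 1)*(p^2 - 6*p + 5) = (p - 5)^3*(p + 1)*(p - 1)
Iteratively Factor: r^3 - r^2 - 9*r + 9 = (r - 3)*(r^2 + 2*r - 3) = (r - 3)*(r + 3)*(r - 1)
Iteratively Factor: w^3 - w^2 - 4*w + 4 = (w + 2)*(w^2 - 3*w + 2) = (w - 1)*(w + 2)*(w - 2)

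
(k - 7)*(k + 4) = k^2 - 3*k - 28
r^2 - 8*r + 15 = (r - 5)*(r - 3)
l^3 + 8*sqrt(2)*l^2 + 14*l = l*(l + sqrt(2))*(l + 7*sqrt(2))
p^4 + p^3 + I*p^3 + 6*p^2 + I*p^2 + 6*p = p*(p + 1)*(p - 2*I)*(p + 3*I)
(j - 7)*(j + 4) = j^2 - 3*j - 28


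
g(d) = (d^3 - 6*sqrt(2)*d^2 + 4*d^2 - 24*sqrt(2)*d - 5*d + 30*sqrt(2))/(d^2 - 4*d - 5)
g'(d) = (4 - 2*d)*(d^3 - 6*sqrt(2)*d^2 + 4*d^2 - 24*sqrt(2)*d - 5*d + 30*sqrt(2))/(d^2 - 4*d - 5)^2 + (3*d^2 - 12*sqrt(2)*d + 8*d - 24*sqrt(2) - 5)/(d^2 - 4*d - 5)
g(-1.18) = 72.36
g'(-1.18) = 391.95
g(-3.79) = 2.90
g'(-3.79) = 2.93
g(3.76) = 19.36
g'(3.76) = 16.67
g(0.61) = -2.44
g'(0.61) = 7.08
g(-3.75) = 3.02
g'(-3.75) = 2.98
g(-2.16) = 11.50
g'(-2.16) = 10.85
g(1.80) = 4.06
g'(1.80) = 4.88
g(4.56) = 54.61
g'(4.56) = 121.43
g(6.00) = -19.53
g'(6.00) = 24.49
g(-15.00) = -13.42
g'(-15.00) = 1.12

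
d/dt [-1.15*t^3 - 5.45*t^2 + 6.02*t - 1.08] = -3.45*t^2 - 10.9*t + 6.02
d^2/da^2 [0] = 0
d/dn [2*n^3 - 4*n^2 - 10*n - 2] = 6*n^2 - 8*n - 10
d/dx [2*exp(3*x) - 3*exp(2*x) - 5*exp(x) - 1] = (6*exp(2*x) - 6*exp(x) - 5)*exp(x)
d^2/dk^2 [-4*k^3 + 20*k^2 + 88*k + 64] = 40 - 24*k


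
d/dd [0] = 0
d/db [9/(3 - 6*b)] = 6/(2*b - 1)^2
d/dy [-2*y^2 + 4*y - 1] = 4 - 4*y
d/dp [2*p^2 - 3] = 4*p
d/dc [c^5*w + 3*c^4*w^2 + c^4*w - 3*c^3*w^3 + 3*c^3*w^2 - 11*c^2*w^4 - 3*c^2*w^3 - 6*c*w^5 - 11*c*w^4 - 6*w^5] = w*(5*c^4 + 12*c^3*w + 4*c^3 - 9*c^2*w^2 + 9*c^2*w - 22*c*w^3 - 6*c*w^2 - 6*w^4 - 11*w^3)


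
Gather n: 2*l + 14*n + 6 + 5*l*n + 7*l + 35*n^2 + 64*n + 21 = 9*l + 35*n^2 + n*(5*l + 78) + 27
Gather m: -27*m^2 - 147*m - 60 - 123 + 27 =-27*m^2 - 147*m - 156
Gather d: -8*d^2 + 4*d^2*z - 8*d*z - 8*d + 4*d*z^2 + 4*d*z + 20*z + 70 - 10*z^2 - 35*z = d^2*(4*z - 8) + d*(4*z^2 - 4*z - 8) - 10*z^2 - 15*z + 70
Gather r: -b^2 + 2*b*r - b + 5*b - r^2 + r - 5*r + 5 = -b^2 + 4*b - r^2 + r*(2*b - 4) + 5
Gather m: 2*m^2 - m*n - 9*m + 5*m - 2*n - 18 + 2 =2*m^2 + m*(-n - 4) - 2*n - 16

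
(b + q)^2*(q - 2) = b^2*q - 2*b^2 + 2*b*q^2 - 4*b*q + q^3 - 2*q^2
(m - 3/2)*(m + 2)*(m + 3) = m^3 + 7*m^2/2 - 3*m/2 - 9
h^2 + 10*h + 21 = (h + 3)*(h + 7)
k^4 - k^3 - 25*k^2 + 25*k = k*(k - 5)*(k - 1)*(k + 5)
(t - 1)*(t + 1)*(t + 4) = t^3 + 4*t^2 - t - 4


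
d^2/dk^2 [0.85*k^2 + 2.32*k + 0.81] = 1.70000000000000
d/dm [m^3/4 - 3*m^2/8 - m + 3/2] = 3*m^2/4 - 3*m/4 - 1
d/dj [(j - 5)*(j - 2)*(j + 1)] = 3*j^2 - 12*j + 3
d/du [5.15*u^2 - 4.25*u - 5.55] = 10.3*u - 4.25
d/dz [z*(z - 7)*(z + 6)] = 3*z^2 - 2*z - 42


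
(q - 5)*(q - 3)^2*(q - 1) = q^4 - 12*q^3 + 50*q^2 - 84*q + 45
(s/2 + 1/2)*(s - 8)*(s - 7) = s^3/2 - 7*s^2 + 41*s/2 + 28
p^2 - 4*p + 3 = (p - 3)*(p - 1)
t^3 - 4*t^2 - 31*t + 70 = (t - 7)*(t - 2)*(t + 5)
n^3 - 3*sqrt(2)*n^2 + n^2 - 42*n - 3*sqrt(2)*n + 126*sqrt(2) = (n - 6)*(n + 7)*(n - 3*sqrt(2))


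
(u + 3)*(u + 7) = u^2 + 10*u + 21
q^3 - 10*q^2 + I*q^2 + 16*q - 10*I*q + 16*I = (q - 8)*(q - 2)*(q + I)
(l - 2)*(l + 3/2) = l^2 - l/2 - 3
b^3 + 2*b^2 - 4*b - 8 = (b - 2)*(b + 2)^2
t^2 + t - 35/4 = (t - 5/2)*(t + 7/2)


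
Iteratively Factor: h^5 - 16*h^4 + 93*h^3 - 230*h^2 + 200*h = (h - 5)*(h^4 - 11*h^3 + 38*h^2 - 40*h) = (h - 5)^2*(h^3 - 6*h^2 + 8*h) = (h - 5)^2*(h - 2)*(h^2 - 4*h) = h*(h - 5)^2*(h - 2)*(h - 4)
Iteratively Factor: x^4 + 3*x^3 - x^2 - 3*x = (x)*(x^3 + 3*x^2 - x - 3) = x*(x - 1)*(x^2 + 4*x + 3) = x*(x - 1)*(x + 3)*(x + 1)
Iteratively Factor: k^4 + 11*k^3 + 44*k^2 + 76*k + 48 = (k + 2)*(k^3 + 9*k^2 + 26*k + 24) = (k + 2)^2*(k^2 + 7*k + 12) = (k + 2)^2*(k + 4)*(k + 3)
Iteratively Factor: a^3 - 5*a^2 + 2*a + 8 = (a - 4)*(a^2 - a - 2) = (a - 4)*(a - 2)*(a + 1)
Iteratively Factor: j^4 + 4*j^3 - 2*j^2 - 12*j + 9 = (j + 3)*(j^3 + j^2 - 5*j + 3) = (j + 3)^2*(j^2 - 2*j + 1) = (j - 1)*(j + 3)^2*(j - 1)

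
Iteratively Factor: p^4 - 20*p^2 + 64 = (p + 4)*(p^3 - 4*p^2 - 4*p + 16) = (p + 2)*(p + 4)*(p^2 - 6*p + 8) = (p - 4)*(p + 2)*(p + 4)*(p - 2)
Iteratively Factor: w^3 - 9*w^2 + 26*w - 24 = (w - 4)*(w^2 - 5*w + 6) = (w - 4)*(w - 3)*(w - 2)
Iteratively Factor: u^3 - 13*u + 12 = (u + 4)*(u^2 - 4*u + 3) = (u - 3)*(u + 4)*(u - 1)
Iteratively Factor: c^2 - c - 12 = (c - 4)*(c + 3)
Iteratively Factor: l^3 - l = (l - 1)*(l^2 + l) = l*(l - 1)*(l + 1)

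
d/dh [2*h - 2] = 2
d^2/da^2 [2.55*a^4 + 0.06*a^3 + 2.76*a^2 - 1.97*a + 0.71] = 30.6*a^2 + 0.36*a + 5.52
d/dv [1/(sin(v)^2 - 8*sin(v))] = 2*(4 - sin(v))*cos(v)/((sin(v) - 8)^2*sin(v)^2)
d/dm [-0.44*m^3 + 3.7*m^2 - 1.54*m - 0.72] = -1.32*m^2 + 7.4*m - 1.54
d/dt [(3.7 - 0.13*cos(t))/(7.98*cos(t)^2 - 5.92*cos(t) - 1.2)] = (-1.0374*cos(t)^2 + 59.052*cos(t) - 22.06)*sin(t)/(63.6804*cos(t)^4 - 94.4832*cos(t)^3 + 15.8944*cos(t)^2 + 14.208*cos(t) + 1.44)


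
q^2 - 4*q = q*(q - 4)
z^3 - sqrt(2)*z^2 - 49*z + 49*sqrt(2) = (z - 7)*(z + 7)*(z - sqrt(2))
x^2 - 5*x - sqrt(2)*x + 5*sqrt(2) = (x - 5)*(x - sqrt(2))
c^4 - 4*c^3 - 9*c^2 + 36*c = c*(c - 4)*(c - 3)*(c + 3)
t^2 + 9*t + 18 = (t + 3)*(t + 6)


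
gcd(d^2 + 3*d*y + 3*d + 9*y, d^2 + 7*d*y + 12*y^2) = d + 3*y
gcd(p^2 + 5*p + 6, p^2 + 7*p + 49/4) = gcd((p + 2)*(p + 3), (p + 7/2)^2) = 1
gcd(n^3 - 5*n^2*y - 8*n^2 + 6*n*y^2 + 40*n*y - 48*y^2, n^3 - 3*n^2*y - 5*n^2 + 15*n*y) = -n + 3*y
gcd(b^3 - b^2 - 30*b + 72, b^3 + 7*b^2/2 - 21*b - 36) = b^2 + 2*b - 24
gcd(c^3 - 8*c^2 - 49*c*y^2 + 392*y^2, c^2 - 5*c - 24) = c - 8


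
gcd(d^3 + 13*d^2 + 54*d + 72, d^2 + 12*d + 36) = d + 6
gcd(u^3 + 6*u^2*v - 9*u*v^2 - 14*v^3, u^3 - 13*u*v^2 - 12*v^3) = u + v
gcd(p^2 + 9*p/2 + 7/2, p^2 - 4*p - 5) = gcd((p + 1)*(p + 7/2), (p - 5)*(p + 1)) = p + 1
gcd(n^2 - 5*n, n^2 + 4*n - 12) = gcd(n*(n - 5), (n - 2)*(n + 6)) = 1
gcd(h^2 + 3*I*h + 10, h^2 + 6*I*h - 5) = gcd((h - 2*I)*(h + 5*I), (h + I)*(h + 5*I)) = h + 5*I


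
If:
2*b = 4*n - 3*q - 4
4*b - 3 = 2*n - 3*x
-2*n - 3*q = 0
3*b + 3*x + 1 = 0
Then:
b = 16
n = 6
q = -4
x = -49/3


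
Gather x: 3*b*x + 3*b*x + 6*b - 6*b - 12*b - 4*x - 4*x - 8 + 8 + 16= -12*b + x*(6*b - 8) + 16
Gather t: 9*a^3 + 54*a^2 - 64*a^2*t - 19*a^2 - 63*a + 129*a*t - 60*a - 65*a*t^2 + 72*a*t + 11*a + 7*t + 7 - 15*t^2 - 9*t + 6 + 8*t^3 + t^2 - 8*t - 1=9*a^3 + 35*a^2 - 112*a + 8*t^3 + t^2*(-65*a - 14) + t*(-64*a^2 + 201*a - 10) + 12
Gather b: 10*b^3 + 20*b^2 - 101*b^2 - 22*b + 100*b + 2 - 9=10*b^3 - 81*b^2 + 78*b - 7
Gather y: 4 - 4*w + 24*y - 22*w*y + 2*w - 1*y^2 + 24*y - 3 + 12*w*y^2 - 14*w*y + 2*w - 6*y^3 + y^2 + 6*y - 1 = 12*w*y^2 - 6*y^3 + y*(54 - 36*w)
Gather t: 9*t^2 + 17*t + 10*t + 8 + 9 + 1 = 9*t^2 + 27*t + 18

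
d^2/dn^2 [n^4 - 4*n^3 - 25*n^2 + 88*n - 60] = 12*n^2 - 24*n - 50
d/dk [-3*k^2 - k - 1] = -6*k - 1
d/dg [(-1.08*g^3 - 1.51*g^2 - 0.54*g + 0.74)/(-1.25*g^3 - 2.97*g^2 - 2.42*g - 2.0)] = (1.3201*g^4 + 3.8772*g^3 + 11.3054*g^2 + 10.4356*g + 2.8708)/(1.5625*g^6 + 7.425*g^5 + 14.8709*g^4 + 19.3748*g^3 + 17.7364*g^2 + 9.68*g + 4.0)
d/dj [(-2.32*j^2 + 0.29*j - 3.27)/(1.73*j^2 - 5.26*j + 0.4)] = (11.7015*j^2 + 9.4582*j - 17.0842)/(2.9929*j^4 - 18.1996*j^3 + 29.0516*j^2 - 4.208*j + 0.16)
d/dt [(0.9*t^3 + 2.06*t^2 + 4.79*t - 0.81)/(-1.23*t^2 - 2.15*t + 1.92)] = (-1.107*t^4 - 3.87*t^3 + 6.6467*t^2 + 5.9178*t + 7.4553)/(1.5129*t^4 + 5.289*t^3 - 0.1007*t^2 - 8.256*t + 3.6864)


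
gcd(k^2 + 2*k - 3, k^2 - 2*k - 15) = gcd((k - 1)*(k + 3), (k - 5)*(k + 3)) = k + 3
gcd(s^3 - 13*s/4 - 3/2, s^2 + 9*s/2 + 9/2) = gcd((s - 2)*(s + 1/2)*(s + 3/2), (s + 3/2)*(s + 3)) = s + 3/2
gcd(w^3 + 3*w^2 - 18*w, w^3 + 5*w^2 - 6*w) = w^2 + 6*w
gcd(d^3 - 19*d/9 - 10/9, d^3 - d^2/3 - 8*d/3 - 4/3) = d^2 + 5*d/3 + 2/3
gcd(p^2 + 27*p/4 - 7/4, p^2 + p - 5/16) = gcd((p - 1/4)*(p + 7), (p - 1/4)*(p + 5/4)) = p - 1/4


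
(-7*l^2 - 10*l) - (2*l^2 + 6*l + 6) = -9*l^2 - 16*l - 6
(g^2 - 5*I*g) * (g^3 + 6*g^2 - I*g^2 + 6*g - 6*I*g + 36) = g^5 + 6*g^4 - 6*I*g^4 + g^3 - 36*I*g^3 + 6*g^2 - 30*I*g^2 - 180*I*g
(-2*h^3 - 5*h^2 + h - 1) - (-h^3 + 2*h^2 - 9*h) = -h^3 - 7*h^2 + 10*h - 1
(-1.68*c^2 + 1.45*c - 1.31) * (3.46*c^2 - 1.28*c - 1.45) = -5.8128*c^4 + 7.1674*c^3 - 3.9526*c^2 - 0.4257*c + 1.8995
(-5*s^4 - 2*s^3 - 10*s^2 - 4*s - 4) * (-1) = 5*s^4 + 2*s^3 + 10*s^2 + 4*s + 4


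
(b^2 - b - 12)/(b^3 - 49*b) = (b^2 - b - 12)/(b*(b^2 - 49))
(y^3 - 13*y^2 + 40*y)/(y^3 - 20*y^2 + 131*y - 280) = y/(y - 7)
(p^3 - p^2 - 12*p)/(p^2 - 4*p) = p + 3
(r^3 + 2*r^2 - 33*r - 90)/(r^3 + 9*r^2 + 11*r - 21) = (r^2 - r - 30)/(r^2 + 6*r - 7)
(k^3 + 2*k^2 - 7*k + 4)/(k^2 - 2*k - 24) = (k^2 - 2*k + 1)/(k - 6)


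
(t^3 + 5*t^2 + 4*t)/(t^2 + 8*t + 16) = t*(t + 1)/(t + 4)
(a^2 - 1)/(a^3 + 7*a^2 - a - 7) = 1/(a + 7)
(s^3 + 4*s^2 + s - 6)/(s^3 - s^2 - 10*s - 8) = (s^2 + 2*s - 3)/(s^2 - 3*s - 4)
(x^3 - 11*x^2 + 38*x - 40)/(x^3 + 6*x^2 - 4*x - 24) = (x^2 - 9*x + 20)/(x^2 + 8*x + 12)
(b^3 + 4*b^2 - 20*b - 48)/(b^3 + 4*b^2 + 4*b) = (b^2 + 2*b - 24)/(b*(b + 2))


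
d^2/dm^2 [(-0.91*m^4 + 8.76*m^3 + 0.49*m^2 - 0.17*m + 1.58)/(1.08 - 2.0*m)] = (21.84*m^4 - 101.5296*m^3 + 126.266688*m^2 - 61.305984*m - 13.048672)/(8.0*m^3 - 12.96*m^2 + 6.9984*m - 1.259712)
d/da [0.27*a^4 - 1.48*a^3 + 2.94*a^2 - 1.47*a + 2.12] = 1.08*a^3 - 4.44*a^2 + 5.88*a - 1.47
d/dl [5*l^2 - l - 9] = 10*l - 1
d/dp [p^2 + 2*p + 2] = 2*p + 2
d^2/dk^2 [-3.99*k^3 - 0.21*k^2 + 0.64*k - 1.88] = -23.94*k - 0.42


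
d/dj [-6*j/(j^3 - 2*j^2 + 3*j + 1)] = 6*(2*j^3 - 2*j^2 - 1)/(j^6 - 4*j^5 + 10*j^4 - 10*j^3 + 5*j^2 + 6*j + 1)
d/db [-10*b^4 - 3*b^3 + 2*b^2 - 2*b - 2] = -40*b^3 - 9*b^2 + 4*b - 2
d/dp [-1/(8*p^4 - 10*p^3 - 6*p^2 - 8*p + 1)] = 2*(16*p^3 - 15*p^2 - 6*p - 4)/(-8*p^4 + 10*p^3 + 6*p^2 + 8*p - 1)^2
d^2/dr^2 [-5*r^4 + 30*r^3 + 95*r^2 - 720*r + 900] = -60*r^2 + 180*r + 190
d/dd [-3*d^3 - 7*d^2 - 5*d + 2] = -9*d^2 - 14*d - 5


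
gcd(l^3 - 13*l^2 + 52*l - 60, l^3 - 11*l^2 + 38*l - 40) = l^2 - 7*l + 10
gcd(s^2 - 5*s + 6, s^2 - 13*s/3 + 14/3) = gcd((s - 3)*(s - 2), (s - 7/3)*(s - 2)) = s - 2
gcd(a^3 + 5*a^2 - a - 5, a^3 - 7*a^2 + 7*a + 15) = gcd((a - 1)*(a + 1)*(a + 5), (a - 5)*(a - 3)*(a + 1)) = a + 1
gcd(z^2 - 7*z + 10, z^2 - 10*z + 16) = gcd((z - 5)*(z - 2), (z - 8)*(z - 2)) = z - 2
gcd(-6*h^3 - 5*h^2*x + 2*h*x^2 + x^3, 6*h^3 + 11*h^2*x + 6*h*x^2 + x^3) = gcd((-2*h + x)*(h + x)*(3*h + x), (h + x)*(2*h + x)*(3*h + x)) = 3*h^2 + 4*h*x + x^2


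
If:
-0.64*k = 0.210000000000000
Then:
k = -0.33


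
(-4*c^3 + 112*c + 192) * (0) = 0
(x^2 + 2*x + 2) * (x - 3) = x^3 - x^2 - 4*x - 6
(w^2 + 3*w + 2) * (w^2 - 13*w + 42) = w^4 - 10*w^3 + 5*w^2 + 100*w + 84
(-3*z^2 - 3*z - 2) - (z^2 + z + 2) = -4*z^2 - 4*z - 4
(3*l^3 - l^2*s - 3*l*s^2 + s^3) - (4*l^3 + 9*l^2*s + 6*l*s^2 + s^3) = -l^3 - 10*l^2*s - 9*l*s^2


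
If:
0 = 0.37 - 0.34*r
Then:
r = 1.09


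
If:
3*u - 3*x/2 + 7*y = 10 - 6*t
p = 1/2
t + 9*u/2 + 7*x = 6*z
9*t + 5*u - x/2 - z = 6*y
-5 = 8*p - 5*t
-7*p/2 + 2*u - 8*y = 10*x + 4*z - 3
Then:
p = 1/2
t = 9/5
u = -6273/2440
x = -6291/19520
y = 35857/39040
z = -78243/39040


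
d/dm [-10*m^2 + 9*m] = 9 - 20*m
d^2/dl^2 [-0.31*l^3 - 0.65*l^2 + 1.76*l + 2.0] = -1.86*l - 1.3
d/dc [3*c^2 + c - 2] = 6*c + 1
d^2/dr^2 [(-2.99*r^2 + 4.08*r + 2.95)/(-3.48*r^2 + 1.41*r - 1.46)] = (-5.6843418860808e-14*r^4 - 69.4781999999999*r^3 - 305.503632*r^2 + 211.228344*r + 14.195722)/(42.144192*r^6 - 51.226992*r^5 + 73.799316*r^4 - 45.786789*r^3 + 30.961782*r^2 - 9.016668*r + 3.112136)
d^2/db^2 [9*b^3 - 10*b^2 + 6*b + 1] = 54*b - 20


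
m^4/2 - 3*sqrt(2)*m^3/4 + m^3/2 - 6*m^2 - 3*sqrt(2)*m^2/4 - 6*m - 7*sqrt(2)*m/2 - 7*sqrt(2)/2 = (m/2 + sqrt(2)/2)*(m + 1)*(m - 7*sqrt(2)/2)*(m + sqrt(2))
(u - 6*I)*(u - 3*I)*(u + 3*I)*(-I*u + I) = -I*u^4 - 6*u^3 + I*u^3 + 6*u^2 - 9*I*u^2 - 54*u + 9*I*u + 54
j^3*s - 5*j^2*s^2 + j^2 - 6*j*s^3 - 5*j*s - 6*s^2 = (j - 6*s)*(j + s)*(j*s + 1)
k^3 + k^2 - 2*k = k*(k - 1)*(k + 2)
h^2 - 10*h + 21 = (h - 7)*(h - 3)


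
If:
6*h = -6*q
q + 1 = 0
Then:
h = 1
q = -1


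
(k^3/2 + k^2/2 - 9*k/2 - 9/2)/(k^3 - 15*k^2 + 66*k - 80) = (k^3 + k^2 - 9*k - 9)/(2*(k^3 - 15*k^2 + 66*k - 80))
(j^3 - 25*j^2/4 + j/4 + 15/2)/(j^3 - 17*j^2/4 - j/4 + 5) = (j - 6)/(j - 4)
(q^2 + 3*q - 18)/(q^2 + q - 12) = (q + 6)/(q + 4)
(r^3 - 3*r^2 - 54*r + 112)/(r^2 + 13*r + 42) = (r^2 - 10*r + 16)/(r + 6)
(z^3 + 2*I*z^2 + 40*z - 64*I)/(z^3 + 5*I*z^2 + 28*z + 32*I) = (z - 2*I)/(z + I)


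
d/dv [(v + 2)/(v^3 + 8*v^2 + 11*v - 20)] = (v^3 + 8*v^2 + 11*v - (v + 2)*(3*v^2 + 16*v + 11) - 20)/(v^3 + 8*v^2 + 11*v - 20)^2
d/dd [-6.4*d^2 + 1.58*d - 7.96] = 1.58 - 12.8*d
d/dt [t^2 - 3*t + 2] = 2*t - 3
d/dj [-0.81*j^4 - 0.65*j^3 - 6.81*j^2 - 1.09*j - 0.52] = -3.24*j^3 - 1.95*j^2 - 13.62*j - 1.09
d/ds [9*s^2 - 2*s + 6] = 18*s - 2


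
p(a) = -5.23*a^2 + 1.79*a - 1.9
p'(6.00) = -60.97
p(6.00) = -179.44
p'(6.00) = -60.97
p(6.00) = -179.44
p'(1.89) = -17.98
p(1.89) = -17.20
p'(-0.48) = 6.81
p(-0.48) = -3.96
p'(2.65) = -25.93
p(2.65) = -33.88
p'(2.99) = -29.49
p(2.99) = -43.30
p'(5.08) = -51.35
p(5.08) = -127.77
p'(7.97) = -81.58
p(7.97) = -319.85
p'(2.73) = -26.77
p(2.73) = -35.99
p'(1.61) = -15.05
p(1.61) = -12.57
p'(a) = 1.79 - 10.46*a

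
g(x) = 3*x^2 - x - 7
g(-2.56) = 15.22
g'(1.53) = 8.18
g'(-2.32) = -14.92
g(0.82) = -5.80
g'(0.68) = 3.08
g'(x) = 6*x - 1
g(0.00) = -7.00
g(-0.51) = -5.71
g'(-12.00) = -73.00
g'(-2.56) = -16.36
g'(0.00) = -1.00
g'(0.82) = 3.92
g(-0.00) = -7.00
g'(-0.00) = -1.00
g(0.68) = -6.29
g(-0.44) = -5.98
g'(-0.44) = -3.64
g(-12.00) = 437.00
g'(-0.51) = -4.06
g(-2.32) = 11.47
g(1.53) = -1.51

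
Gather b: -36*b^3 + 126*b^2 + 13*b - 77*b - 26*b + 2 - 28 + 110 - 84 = -36*b^3 + 126*b^2 - 90*b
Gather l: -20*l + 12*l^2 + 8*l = 12*l^2 - 12*l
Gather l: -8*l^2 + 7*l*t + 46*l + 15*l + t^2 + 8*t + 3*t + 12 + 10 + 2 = -8*l^2 + l*(7*t + 61) + t^2 + 11*t + 24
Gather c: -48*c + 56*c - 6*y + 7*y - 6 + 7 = 8*c + y + 1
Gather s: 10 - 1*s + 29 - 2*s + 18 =57 - 3*s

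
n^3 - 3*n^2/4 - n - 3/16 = (n - 3/2)*(n + 1/4)*(n + 1/2)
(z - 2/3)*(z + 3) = z^2 + 7*z/3 - 2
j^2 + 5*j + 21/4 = (j + 3/2)*(j + 7/2)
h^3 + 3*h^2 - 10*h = h*(h - 2)*(h + 5)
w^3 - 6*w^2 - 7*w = w*(w - 7)*(w + 1)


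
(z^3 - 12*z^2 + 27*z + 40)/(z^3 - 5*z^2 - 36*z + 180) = (z^2 - 7*z - 8)/(z^2 - 36)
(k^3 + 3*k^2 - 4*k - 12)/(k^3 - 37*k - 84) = (k^2 - 4)/(k^2 - 3*k - 28)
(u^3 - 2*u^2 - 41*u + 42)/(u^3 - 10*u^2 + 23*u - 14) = (u + 6)/(u - 2)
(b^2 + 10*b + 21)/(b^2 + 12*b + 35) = (b + 3)/(b + 5)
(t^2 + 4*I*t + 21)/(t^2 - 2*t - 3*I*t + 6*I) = (t + 7*I)/(t - 2)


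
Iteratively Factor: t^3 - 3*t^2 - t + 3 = (t - 1)*(t^2 - 2*t - 3) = (t - 1)*(t + 1)*(t - 3)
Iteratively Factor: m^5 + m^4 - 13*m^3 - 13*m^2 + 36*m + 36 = (m - 3)*(m^4 + 4*m^3 - m^2 - 16*m - 12) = (m - 3)*(m + 1)*(m^3 + 3*m^2 - 4*m - 12) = (m - 3)*(m + 1)*(m + 2)*(m^2 + m - 6) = (m - 3)*(m + 1)*(m + 2)*(m + 3)*(m - 2)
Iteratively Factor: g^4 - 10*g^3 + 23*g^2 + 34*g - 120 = (g - 3)*(g^3 - 7*g^2 + 2*g + 40) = (g - 3)*(g + 2)*(g^2 - 9*g + 20) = (g - 4)*(g - 3)*(g + 2)*(g - 5)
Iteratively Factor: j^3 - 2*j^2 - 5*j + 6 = (j - 1)*(j^2 - j - 6) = (j - 1)*(j + 2)*(j - 3)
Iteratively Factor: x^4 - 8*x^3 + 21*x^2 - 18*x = (x - 3)*(x^3 - 5*x^2 + 6*x) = (x - 3)^2*(x^2 - 2*x) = x*(x - 3)^2*(x - 2)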